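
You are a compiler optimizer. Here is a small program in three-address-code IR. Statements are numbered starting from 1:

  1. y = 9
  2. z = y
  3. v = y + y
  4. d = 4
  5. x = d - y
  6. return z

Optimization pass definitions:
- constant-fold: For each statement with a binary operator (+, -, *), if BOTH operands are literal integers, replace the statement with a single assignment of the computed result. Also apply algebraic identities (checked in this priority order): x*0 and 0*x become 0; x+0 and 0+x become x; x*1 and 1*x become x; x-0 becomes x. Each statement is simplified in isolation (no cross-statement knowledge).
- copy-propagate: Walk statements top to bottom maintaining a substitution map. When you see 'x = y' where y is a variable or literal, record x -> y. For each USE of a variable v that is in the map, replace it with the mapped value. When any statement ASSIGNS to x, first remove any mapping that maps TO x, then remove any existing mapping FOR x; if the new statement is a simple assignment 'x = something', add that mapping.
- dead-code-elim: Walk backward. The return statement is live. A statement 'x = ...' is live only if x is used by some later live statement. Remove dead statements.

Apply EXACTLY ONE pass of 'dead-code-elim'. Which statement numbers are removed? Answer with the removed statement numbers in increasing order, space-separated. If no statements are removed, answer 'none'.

Answer: 3 4 5

Derivation:
Backward liveness scan:
Stmt 1 'y = 9': KEEP (y is live); live-in = []
Stmt 2 'z = y': KEEP (z is live); live-in = ['y']
Stmt 3 'v = y + y': DEAD (v not in live set ['z'])
Stmt 4 'd = 4': DEAD (d not in live set ['z'])
Stmt 5 'x = d - y': DEAD (x not in live set ['z'])
Stmt 6 'return z': KEEP (return); live-in = ['z']
Removed statement numbers: [3, 4, 5]
Surviving IR:
  y = 9
  z = y
  return z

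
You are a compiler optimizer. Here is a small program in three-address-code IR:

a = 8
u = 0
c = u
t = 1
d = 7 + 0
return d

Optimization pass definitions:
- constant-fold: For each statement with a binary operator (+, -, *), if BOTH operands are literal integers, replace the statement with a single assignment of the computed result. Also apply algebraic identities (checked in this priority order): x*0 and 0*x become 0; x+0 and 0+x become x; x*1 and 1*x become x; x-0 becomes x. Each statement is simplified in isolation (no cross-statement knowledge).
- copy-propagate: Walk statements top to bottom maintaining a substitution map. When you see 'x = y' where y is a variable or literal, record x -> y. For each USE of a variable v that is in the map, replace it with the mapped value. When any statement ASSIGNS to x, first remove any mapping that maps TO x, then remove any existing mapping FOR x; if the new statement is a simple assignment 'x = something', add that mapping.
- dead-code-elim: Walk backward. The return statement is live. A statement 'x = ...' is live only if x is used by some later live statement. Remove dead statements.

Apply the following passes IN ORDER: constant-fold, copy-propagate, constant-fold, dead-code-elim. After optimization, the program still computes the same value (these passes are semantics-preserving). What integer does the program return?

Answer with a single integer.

Initial IR:
  a = 8
  u = 0
  c = u
  t = 1
  d = 7 + 0
  return d
After constant-fold (6 stmts):
  a = 8
  u = 0
  c = u
  t = 1
  d = 7
  return d
After copy-propagate (6 stmts):
  a = 8
  u = 0
  c = 0
  t = 1
  d = 7
  return 7
After constant-fold (6 stmts):
  a = 8
  u = 0
  c = 0
  t = 1
  d = 7
  return 7
After dead-code-elim (1 stmts):
  return 7
Evaluate:
  a = 8  =>  a = 8
  u = 0  =>  u = 0
  c = u  =>  c = 0
  t = 1  =>  t = 1
  d = 7 + 0  =>  d = 7
  return d = 7

Answer: 7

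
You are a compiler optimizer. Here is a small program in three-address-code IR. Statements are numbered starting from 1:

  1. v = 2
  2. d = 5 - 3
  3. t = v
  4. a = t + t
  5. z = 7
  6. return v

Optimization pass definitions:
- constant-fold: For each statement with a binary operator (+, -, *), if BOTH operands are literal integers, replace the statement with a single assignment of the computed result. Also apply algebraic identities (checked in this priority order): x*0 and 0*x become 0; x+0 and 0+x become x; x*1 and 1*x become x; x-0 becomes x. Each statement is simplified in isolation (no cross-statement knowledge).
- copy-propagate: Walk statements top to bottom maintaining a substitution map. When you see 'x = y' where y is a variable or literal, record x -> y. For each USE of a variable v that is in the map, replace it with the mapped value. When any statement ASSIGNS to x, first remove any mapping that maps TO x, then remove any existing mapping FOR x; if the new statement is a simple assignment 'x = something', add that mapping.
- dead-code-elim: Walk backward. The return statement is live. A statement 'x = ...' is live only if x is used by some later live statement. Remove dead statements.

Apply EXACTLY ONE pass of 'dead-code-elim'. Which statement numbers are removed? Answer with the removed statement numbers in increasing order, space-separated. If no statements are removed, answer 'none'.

Backward liveness scan:
Stmt 1 'v = 2': KEEP (v is live); live-in = []
Stmt 2 'd = 5 - 3': DEAD (d not in live set ['v'])
Stmt 3 't = v': DEAD (t not in live set ['v'])
Stmt 4 'a = t + t': DEAD (a not in live set ['v'])
Stmt 5 'z = 7': DEAD (z not in live set ['v'])
Stmt 6 'return v': KEEP (return); live-in = ['v']
Removed statement numbers: [2, 3, 4, 5]
Surviving IR:
  v = 2
  return v

Answer: 2 3 4 5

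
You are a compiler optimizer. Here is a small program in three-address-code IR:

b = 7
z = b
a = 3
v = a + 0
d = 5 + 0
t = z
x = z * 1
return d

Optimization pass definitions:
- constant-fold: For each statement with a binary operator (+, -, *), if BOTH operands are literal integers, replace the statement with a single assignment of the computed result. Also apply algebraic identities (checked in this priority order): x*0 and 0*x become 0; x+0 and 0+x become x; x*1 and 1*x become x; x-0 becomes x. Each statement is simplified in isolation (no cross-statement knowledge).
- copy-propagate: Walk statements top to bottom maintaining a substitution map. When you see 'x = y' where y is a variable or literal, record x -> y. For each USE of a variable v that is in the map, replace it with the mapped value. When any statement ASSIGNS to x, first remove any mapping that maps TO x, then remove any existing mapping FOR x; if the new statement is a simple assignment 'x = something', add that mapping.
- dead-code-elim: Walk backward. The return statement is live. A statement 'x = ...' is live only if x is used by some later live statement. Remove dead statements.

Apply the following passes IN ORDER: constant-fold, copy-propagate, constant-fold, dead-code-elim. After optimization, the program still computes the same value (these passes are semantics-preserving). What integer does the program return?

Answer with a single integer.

Answer: 5

Derivation:
Initial IR:
  b = 7
  z = b
  a = 3
  v = a + 0
  d = 5 + 0
  t = z
  x = z * 1
  return d
After constant-fold (8 stmts):
  b = 7
  z = b
  a = 3
  v = a
  d = 5
  t = z
  x = z
  return d
After copy-propagate (8 stmts):
  b = 7
  z = 7
  a = 3
  v = 3
  d = 5
  t = 7
  x = 7
  return 5
After constant-fold (8 stmts):
  b = 7
  z = 7
  a = 3
  v = 3
  d = 5
  t = 7
  x = 7
  return 5
After dead-code-elim (1 stmts):
  return 5
Evaluate:
  b = 7  =>  b = 7
  z = b  =>  z = 7
  a = 3  =>  a = 3
  v = a + 0  =>  v = 3
  d = 5 + 0  =>  d = 5
  t = z  =>  t = 7
  x = z * 1  =>  x = 7
  return d = 5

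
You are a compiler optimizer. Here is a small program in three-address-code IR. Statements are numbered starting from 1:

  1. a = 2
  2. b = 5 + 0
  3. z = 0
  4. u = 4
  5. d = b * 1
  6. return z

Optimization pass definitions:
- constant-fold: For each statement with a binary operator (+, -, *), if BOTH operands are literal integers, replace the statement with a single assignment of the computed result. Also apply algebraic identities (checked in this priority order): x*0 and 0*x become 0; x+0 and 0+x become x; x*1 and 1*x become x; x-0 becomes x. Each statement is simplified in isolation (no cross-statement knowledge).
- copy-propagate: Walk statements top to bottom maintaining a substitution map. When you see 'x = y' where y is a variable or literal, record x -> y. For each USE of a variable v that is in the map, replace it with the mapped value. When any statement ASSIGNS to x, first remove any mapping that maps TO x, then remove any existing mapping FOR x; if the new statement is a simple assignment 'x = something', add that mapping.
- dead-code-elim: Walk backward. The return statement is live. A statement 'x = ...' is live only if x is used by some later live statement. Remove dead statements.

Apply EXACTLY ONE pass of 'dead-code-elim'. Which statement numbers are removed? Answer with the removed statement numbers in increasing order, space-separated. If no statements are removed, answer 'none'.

Backward liveness scan:
Stmt 1 'a = 2': DEAD (a not in live set [])
Stmt 2 'b = 5 + 0': DEAD (b not in live set [])
Stmt 3 'z = 0': KEEP (z is live); live-in = []
Stmt 4 'u = 4': DEAD (u not in live set ['z'])
Stmt 5 'd = b * 1': DEAD (d not in live set ['z'])
Stmt 6 'return z': KEEP (return); live-in = ['z']
Removed statement numbers: [1, 2, 4, 5]
Surviving IR:
  z = 0
  return z

Answer: 1 2 4 5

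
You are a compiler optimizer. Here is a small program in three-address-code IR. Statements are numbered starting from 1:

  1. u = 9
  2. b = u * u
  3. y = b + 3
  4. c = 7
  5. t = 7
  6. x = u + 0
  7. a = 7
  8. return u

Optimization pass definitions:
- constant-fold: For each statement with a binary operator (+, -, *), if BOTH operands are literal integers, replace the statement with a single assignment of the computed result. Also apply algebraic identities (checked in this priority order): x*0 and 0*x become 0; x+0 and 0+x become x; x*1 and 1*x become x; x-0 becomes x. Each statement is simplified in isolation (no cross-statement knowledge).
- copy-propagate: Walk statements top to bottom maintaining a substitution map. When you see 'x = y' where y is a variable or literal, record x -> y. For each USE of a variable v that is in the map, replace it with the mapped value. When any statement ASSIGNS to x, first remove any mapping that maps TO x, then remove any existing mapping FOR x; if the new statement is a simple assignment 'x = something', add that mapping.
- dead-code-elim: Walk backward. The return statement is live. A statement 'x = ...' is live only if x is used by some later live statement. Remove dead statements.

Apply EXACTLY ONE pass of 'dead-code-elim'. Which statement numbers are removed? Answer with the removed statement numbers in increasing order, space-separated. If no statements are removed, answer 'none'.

Backward liveness scan:
Stmt 1 'u = 9': KEEP (u is live); live-in = []
Stmt 2 'b = u * u': DEAD (b not in live set ['u'])
Stmt 3 'y = b + 3': DEAD (y not in live set ['u'])
Stmt 4 'c = 7': DEAD (c not in live set ['u'])
Stmt 5 't = 7': DEAD (t not in live set ['u'])
Stmt 6 'x = u + 0': DEAD (x not in live set ['u'])
Stmt 7 'a = 7': DEAD (a not in live set ['u'])
Stmt 8 'return u': KEEP (return); live-in = ['u']
Removed statement numbers: [2, 3, 4, 5, 6, 7]
Surviving IR:
  u = 9
  return u

Answer: 2 3 4 5 6 7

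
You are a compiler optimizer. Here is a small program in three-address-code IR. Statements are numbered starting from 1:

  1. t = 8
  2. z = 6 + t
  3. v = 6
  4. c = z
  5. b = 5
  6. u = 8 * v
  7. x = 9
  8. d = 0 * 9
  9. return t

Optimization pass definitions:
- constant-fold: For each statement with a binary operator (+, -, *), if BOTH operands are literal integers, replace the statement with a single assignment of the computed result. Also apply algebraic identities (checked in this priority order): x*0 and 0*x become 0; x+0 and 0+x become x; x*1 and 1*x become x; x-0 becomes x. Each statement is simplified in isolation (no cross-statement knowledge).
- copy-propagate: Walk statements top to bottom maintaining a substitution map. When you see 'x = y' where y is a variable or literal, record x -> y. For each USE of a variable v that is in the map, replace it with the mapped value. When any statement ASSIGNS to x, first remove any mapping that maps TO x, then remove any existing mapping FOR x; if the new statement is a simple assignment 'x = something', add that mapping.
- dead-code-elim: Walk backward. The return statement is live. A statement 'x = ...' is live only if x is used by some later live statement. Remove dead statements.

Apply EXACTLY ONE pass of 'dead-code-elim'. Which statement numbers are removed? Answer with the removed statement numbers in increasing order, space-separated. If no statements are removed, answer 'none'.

Backward liveness scan:
Stmt 1 't = 8': KEEP (t is live); live-in = []
Stmt 2 'z = 6 + t': DEAD (z not in live set ['t'])
Stmt 3 'v = 6': DEAD (v not in live set ['t'])
Stmt 4 'c = z': DEAD (c not in live set ['t'])
Stmt 5 'b = 5': DEAD (b not in live set ['t'])
Stmt 6 'u = 8 * v': DEAD (u not in live set ['t'])
Stmt 7 'x = 9': DEAD (x not in live set ['t'])
Stmt 8 'd = 0 * 9': DEAD (d not in live set ['t'])
Stmt 9 'return t': KEEP (return); live-in = ['t']
Removed statement numbers: [2, 3, 4, 5, 6, 7, 8]
Surviving IR:
  t = 8
  return t

Answer: 2 3 4 5 6 7 8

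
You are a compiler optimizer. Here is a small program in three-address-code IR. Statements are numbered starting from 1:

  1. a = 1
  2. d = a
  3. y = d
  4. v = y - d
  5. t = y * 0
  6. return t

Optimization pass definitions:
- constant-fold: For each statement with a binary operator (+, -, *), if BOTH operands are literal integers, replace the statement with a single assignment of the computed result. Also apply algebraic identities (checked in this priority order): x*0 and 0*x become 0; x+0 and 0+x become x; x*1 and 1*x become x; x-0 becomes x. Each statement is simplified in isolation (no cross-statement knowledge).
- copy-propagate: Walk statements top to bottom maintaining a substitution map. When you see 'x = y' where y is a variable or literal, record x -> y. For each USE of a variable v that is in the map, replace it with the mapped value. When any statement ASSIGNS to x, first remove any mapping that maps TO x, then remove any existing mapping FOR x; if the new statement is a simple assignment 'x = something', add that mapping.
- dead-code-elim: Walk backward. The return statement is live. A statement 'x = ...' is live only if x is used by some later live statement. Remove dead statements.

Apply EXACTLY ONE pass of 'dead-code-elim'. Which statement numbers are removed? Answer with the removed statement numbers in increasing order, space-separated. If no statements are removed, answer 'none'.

Answer: 4

Derivation:
Backward liveness scan:
Stmt 1 'a = 1': KEEP (a is live); live-in = []
Stmt 2 'd = a': KEEP (d is live); live-in = ['a']
Stmt 3 'y = d': KEEP (y is live); live-in = ['d']
Stmt 4 'v = y - d': DEAD (v not in live set ['y'])
Stmt 5 't = y * 0': KEEP (t is live); live-in = ['y']
Stmt 6 'return t': KEEP (return); live-in = ['t']
Removed statement numbers: [4]
Surviving IR:
  a = 1
  d = a
  y = d
  t = y * 0
  return t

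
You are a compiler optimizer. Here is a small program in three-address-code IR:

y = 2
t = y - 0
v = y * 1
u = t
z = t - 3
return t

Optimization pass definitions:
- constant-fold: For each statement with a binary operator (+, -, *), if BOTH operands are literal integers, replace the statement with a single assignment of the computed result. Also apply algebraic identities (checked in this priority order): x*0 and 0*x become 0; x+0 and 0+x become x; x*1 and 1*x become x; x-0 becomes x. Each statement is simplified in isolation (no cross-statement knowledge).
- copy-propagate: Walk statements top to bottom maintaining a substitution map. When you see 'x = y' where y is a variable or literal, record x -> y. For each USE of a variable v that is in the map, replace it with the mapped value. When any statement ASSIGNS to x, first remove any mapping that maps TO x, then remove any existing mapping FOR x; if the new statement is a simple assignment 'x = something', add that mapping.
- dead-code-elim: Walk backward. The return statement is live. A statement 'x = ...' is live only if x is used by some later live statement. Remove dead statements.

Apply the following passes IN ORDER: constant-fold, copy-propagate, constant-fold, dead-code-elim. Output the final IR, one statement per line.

Answer: return 2

Derivation:
Initial IR:
  y = 2
  t = y - 0
  v = y * 1
  u = t
  z = t - 3
  return t
After constant-fold (6 stmts):
  y = 2
  t = y
  v = y
  u = t
  z = t - 3
  return t
After copy-propagate (6 stmts):
  y = 2
  t = 2
  v = 2
  u = 2
  z = 2 - 3
  return 2
After constant-fold (6 stmts):
  y = 2
  t = 2
  v = 2
  u = 2
  z = -1
  return 2
After dead-code-elim (1 stmts):
  return 2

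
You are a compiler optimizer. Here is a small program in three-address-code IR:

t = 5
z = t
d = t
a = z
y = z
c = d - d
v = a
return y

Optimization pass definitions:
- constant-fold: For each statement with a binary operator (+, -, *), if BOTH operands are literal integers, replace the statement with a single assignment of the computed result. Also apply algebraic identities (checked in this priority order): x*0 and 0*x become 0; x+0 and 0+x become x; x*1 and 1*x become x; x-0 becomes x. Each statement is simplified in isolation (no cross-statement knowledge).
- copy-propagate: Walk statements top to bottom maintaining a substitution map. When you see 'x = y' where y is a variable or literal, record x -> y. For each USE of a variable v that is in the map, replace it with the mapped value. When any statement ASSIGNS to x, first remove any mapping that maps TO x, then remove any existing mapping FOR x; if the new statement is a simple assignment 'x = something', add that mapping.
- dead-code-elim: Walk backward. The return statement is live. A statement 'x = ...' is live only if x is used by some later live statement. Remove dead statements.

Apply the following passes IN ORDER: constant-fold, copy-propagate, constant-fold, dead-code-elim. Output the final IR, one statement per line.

Initial IR:
  t = 5
  z = t
  d = t
  a = z
  y = z
  c = d - d
  v = a
  return y
After constant-fold (8 stmts):
  t = 5
  z = t
  d = t
  a = z
  y = z
  c = d - d
  v = a
  return y
After copy-propagate (8 stmts):
  t = 5
  z = 5
  d = 5
  a = 5
  y = 5
  c = 5 - 5
  v = 5
  return 5
After constant-fold (8 stmts):
  t = 5
  z = 5
  d = 5
  a = 5
  y = 5
  c = 0
  v = 5
  return 5
After dead-code-elim (1 stmts):
  return 5

Answer: return 5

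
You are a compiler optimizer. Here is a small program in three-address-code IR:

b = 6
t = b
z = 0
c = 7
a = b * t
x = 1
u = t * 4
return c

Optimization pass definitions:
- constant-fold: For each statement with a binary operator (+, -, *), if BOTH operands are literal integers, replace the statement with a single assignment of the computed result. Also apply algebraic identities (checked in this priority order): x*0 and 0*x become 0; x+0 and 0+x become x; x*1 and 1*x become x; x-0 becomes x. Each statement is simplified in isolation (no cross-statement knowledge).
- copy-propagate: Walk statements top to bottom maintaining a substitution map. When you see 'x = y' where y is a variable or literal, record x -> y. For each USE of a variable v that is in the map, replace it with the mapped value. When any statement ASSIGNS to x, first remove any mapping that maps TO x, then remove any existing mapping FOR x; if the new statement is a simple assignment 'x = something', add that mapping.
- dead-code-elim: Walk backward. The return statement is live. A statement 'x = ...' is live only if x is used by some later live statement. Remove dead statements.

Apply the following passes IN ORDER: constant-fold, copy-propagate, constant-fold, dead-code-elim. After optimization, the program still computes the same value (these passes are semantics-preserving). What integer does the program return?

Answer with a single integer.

Initial IR:
  b = 6
  t = b
  z = 0
  c = 7
  a = b * t
  x = 1
  u = t * 4
  return c
After constant-fold (8 stmts):
  b = 6
  t = b
  z = 0
  c = 7
  a = b * t
  x = 1
  u = t * 4
  return c
After copy-propagate (8 stmts):
  b = 6
  t = 6
  z = 0
  c = 7
  a = 6 * 6
  x = 1
  u = 6 * 4
  return 7
After constant-fold (8 stmts):
  b = 6
  t = 6
  z = 0
  c = 7
  a = 36
  x = 1
  u = 24
  return 7
After dead-code-elim (1 stmts):
  return 7
Evaluate:
  b = 6  =>  b = 6
  t = b  =>  t = 6
  z = 0  =>  z = 0
  c = 7  =>  c = 7
  a = b * t  =>  a = 36
  x = 1  =>  x = 1
  u = t * 4  =>  u = 24
  return c = 7

Answer: 7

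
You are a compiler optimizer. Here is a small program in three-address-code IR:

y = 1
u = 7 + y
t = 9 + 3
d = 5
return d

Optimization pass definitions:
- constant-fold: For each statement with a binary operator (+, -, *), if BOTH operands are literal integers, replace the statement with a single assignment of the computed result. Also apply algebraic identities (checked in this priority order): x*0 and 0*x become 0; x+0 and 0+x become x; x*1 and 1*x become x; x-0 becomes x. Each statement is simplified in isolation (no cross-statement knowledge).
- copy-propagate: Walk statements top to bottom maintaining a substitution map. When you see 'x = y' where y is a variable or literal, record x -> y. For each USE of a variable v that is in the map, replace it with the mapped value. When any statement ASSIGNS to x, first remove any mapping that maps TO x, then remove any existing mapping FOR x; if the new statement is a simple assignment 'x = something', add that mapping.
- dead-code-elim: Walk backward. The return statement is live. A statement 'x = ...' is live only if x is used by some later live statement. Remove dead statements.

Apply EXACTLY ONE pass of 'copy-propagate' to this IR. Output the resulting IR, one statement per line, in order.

Answer: y = 1
u = 7 + 1
t = 9 + 3
d = 5
return 5

Derivation:
Applying copy-propagate statement-by-statement:
  [1] y = 1  (unchanged)
  [2] u = 7 + y  -> u = 7 + 1
  [3] t = 9 + 3  (unchanged)
  [4] d = 5  (unchanged)
  [5] return d  -> return 5
Result (5 stmts):
  y = 1
  u = 7 + 1
  t = 9 + 3
  d = 5
  return 5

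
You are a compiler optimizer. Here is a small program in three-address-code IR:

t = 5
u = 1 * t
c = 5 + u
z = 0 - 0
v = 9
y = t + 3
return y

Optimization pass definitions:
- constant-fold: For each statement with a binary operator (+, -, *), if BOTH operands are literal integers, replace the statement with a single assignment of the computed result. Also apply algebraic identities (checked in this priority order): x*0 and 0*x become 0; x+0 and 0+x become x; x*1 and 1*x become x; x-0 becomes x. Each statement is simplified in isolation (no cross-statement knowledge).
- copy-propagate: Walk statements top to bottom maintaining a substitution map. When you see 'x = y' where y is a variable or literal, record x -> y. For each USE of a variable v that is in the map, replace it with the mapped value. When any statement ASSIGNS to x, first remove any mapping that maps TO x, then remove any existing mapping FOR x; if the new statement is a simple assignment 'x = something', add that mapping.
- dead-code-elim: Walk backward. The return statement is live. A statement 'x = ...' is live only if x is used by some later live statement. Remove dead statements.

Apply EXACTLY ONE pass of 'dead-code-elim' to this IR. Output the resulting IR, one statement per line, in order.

Answer: t = 5
y = t + 3
return y

Derivation:
Applying dead-code-elim statement-by-statement:
  [7] return y  -> KEEP (return); live=['y']
  [6] y = t + 3  -> KEEP; live=['t']
  [5] v = 9  -> DEAD (v not live)
  [4] z = 0 - 0  -> DEAD (z not live)
  [3] c = 5 + u  -> DEAD (c not live)
  [2] u = 1 * t  -> DEAD (u not live)
  [1] t = 5  -> KEEP; live=[]
Result (3 stmts):
  t = 5
  y = t + 3
  return y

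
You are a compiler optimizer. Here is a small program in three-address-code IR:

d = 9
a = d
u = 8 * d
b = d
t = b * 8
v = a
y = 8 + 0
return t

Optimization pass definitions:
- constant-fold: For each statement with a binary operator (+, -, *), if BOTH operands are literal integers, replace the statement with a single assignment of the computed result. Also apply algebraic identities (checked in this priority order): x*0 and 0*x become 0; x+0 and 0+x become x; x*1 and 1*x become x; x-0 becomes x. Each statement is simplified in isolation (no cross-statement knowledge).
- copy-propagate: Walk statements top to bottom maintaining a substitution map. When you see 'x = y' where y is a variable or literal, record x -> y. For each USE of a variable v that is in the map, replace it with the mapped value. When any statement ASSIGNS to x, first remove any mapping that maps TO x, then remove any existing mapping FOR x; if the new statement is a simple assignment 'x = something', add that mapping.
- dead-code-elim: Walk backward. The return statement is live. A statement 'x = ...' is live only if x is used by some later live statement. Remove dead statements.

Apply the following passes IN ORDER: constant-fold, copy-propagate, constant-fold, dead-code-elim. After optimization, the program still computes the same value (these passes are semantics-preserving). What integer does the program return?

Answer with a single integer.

Answer: 72

Derivation:
Initial IR:
  d = 9
  a = d
  u = 8 * d
  b = d
  t = b * 8
  v = a
  y = 8 + 0
  return t
After constant-fold (8 stmts):
  d = 9
  a = d
  u = 8 * d
  b = d
  t = b * 8
  v = a
  y = 8
  return t
After copy-propagate (8 stmts):
  d = 9
  a = 9
  u = 8 * 9
  b = 9
  t = 9 * 8
  v = 9
  y = 8
  return t
After constant-fold (8 stmts):
  d = 9
  a = 9
  u = 72
  b = 9
  t = 72
  v = 9
  y = 8
  return t
After dead-code-elim (2 stmts):
  t = 72
  return t
Evaluate:
  d = 9  =>  d = 9
  a = d  =>  a = 9
  u = 8 * d  =>  u = 72
  b = d  =>  b = 9
  t = b * 8  =>  t = 72
  v = a  =>  v = 9
  y = 8 + 0  =>  y = 8
  return t = 72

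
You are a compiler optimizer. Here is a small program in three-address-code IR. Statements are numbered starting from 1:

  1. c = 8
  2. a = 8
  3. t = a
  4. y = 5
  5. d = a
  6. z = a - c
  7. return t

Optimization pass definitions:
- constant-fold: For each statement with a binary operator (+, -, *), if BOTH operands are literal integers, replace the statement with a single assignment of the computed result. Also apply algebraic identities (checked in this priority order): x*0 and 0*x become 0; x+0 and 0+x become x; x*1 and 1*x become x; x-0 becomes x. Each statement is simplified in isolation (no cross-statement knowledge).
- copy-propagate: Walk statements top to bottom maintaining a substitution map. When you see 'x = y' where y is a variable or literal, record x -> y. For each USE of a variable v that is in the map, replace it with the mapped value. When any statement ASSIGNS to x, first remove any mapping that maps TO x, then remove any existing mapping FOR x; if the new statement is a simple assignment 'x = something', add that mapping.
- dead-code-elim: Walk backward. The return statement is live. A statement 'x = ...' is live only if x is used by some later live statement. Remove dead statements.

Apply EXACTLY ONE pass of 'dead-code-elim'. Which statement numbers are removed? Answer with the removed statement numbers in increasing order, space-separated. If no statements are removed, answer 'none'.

Backward liveness scan:
Stmt 1 'c = 8': DEAD (c not in live set [])
Stmt 2 'a = 8': KEEP (a is live); live-in = []
Stmt 3 't = a': KEEP (t is live); live-in = ['a']
Stmt 4 'y = 5': DEAD (y not in live set ['t'])
Stmt 5 'd = a': DEAD (d not in live set ['t'])
Stmt 6 'z = a - c': DEAD (z not in live set ['t'])
Stmt 7 'return t': KEEP (return); live-in = ['t']
Removed statement numbers: [1, 4, 5, 6]
Surviving IR:
  a = 8
  t = a
  return t

Answer: 1 4 5 6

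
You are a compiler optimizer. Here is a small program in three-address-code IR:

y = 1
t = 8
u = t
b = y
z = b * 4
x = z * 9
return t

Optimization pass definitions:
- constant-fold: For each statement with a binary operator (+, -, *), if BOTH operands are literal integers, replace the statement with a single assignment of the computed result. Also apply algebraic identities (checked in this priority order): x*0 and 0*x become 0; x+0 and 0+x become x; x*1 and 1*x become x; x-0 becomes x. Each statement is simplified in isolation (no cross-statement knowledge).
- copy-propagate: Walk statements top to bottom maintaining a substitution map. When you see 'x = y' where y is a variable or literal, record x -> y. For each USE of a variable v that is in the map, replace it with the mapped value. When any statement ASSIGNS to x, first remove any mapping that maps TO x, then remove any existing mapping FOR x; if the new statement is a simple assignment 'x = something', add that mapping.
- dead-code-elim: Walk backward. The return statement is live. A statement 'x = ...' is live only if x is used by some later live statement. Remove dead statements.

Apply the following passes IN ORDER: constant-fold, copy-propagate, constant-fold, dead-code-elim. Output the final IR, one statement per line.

Initial IR:
  y = 1
  t = 8
  u = t
  b = y
  z = b * 4
  x = z * 9
  return t
After constant-fold (7 stmts):
  y = 1
  t = 8
  u = t
  b = y
  z = b * 4
  x = z * 9
  return t
After copy-propagate (7 stmts):
  y = 1
  t = 8
  u = 8
  b = 1
  z = 1 * 4
  x = z * 9
  return 8
After constant-fold (7 stmts):
  y = 1
  t = 8
  u = 8
  b = 1
  z = 4
  x = z * 9
  return 8
After dead-code-elim (1 stmts):
  return 8

Answer: return 8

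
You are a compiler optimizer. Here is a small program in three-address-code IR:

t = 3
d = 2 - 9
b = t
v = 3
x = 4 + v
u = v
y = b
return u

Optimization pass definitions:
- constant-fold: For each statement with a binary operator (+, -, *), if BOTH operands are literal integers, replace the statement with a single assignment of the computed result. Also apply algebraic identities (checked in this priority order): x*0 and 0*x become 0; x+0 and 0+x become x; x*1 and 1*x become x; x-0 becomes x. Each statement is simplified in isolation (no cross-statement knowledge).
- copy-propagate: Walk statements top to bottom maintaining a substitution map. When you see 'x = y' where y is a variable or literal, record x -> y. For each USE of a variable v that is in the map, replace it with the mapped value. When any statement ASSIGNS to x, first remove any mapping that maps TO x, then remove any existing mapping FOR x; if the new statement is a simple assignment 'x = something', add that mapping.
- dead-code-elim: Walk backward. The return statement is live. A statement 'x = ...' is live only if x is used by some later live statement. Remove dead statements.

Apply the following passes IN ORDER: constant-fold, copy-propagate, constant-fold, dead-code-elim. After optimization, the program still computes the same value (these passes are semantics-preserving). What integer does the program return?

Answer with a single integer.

Answer: 3

Derivation:
Initial IR:
  t = 3
  d = 2 - 9
  b = t
  v = 3
  x = 4 + v
  u = v
  y = b
  return u
After constant-fold (8 stmts):
  t = 3
  d = -7
  b = t
  v = 3
  x = 4 + v
  u = v
  y = b
  return u
After copy-propagate (8 stmts):
  t = 3
  d = -7
  b = 3
  v = 3
  x = 4 + 3
  u = 3
  y = 3
  return 3
After constant-fold (8 stmts):
  t = 3
  d = -7
  b = 3
  v = 3
  x = 7
  u = 3
  y = 3
  return 3
After dead-code-elim (1 stmts):
  return 3
Evaluate:
  t = 3  =>  t = 3
  d = 2 - 9  =>  d = -7
  b = t  =>  b = 3
  v = 3  =>  v = 3
  x = 4 + v  =>  x = 7
  u = v  =>  u = 3
  y = b  =>  y = 3
  return u = 3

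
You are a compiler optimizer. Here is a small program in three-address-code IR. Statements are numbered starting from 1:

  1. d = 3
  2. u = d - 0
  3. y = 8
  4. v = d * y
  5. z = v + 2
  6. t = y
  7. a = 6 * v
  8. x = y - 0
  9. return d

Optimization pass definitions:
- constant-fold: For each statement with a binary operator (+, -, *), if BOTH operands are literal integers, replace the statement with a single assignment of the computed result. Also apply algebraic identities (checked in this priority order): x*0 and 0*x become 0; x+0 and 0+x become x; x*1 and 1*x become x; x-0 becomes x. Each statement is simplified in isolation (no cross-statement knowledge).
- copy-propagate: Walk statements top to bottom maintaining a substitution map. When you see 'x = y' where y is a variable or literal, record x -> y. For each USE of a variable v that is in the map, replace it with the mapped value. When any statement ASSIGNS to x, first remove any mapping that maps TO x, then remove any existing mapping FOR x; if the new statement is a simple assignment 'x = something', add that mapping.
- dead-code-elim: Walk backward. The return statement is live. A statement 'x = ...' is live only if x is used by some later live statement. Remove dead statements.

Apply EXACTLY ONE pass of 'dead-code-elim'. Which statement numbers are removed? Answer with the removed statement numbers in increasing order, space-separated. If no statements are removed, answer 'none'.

Answer: 2 3 4 5 6 7 8

Derivation:
Backward liveness scan:
Stmt 1 'd = 3': KEEP (d is live); live-in = []
Stmt 2 'u = d - 0': DEAD (u not in live set ['d'])
Stmt 3 'y = 8': DEAD (y not in live set ['d'])
Stmt 4 'v = d * y': DEAD (v not in live set ['d'])
Stmt 5 'z = v + 2': DEAD (z not in live set ['d'])
Stmt 6 't = y': DEAD (t not in live set ['d'])
Stmt 7 'a = 6 * v': DEAD (a not in live set ['d'])
Stmt 8 'x = y - 0': DEAD (x not in live set ['d'])
Stmt 9 'return d': KEEP (return); live-in = ['d']
Removed statement numbers: [2, 3, 4, 5, 6, 7, 8]
Surviving IR:
  d = 3
  return d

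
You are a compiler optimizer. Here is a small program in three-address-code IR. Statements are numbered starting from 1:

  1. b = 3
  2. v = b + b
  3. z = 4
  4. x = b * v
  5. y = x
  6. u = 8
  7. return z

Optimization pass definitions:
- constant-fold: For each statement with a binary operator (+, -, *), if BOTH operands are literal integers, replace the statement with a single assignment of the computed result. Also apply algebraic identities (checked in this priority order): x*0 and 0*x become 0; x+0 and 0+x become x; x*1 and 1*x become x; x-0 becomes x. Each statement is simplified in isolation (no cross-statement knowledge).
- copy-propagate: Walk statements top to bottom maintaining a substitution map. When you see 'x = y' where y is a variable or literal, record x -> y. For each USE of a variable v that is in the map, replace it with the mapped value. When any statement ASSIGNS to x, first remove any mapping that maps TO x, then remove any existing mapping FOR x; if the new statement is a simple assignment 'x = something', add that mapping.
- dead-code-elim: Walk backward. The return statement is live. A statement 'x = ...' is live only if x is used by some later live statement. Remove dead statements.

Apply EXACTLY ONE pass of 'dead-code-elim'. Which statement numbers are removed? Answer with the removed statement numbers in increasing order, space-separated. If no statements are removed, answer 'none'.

Answer: 1 2 4 5 6

Derivation:
Backward liveness scan:
Stmt 1 'b = 3': DEAD (b not in live set [])
Stmt 2 'v = b + b': DEAD (v not in live set [])
Stmt 3 'z = 4': KEEP (z is live); live-in = []
Stmt 4 'x = b * v': DEAD (x not in live set ['z'])
Stmt 5 'y = x': DEAD (y not in live set ['z'])
Stmt 6 'u = 8': DEAD (u not in live set ['z'])
Stmt 7 'return z': KEEP (return); live-in = ['z']
Removed statement numbers: [1, 2, 4, 5, 6]
Surviving IR:
  z = 4
  return z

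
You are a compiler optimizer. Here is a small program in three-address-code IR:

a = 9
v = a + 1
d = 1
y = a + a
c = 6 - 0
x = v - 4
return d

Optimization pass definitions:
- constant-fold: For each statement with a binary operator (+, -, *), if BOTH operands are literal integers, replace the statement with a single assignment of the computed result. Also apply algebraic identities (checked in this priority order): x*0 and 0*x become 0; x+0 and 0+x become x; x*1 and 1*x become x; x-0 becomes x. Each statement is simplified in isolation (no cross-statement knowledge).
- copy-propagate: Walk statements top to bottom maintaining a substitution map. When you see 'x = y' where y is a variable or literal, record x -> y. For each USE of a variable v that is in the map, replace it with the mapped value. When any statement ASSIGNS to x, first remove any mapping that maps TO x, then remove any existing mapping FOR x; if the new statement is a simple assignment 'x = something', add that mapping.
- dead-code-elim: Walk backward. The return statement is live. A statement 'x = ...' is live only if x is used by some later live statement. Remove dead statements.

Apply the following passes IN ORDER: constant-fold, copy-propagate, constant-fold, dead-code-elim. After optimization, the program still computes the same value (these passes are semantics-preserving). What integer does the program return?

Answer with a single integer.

Answer: 1

Derivation:
Initial IR:
  a = 9
  v = a + 1
  d = 1
  y = a + a
  c = 6 - 0
  x = v - 4
  return d
After constant-fold (7 stmts):
  a = 9
  v = a + 1
  d = 1
  y = a + a
  c = 6
  x = v - 4
  return d
After copy-propagate (7 stmts):
  a = 9
  v = 9 + 1
  d = 1
  y = 9 + 9
  c = 6
  x = v - 4
  return 1
After constant-fold (7 stmts):
  a = 9
  v = 10
  d = 1
  y = 18
  c = 6
  x = v - 4
  return 1
After dead-code-elim (1 stmts):
  return 1
Evaluate:
  a = 9  =>  a = 9
  v = a + 1  =>  v = 10
  d = 1  =>  d = 1
  y = a + a  =>  y = 18
  c = 6 - 0  =>  c = 6
  x = v - 4  =>  x = 6
  return d = 1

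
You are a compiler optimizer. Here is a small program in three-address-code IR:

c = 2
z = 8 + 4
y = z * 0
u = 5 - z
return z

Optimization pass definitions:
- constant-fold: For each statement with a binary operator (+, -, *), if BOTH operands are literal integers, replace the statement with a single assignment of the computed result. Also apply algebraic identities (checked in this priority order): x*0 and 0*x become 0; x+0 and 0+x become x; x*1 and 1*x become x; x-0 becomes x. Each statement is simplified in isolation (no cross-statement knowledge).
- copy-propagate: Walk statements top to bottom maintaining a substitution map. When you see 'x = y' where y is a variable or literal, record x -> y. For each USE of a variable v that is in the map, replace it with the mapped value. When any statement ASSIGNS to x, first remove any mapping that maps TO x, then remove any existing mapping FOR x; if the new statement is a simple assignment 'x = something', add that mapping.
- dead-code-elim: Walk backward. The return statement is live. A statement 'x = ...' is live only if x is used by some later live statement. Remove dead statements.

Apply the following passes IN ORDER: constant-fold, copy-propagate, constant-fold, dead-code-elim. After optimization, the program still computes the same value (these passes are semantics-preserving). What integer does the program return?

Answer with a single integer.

Answer: 12

Derivation:
Initial IR:
  c = 2
  z = 8 + 4
  y = z * 0
  u = 5 - z
  return z
After constant-fold (5 stmts):
  c = 2
  z = 12
  y = 0
  u = 5 - z
  return z
After copy-propagate (5 stmts):
  c = 2
  z = 12
  y = 0
  u = 5 - 12
  return 12
After constant-fold (5 stmts):
  c = 2
  z = 12
  y = 0
  u = -7
  return 12
After dead-code-elim (1 stmts):
  return 12
Evaluate:
  c = 2  =>  c = 2
  z = 8 + 4  =>  z = 12
  y = z * 0  =>  y = 0
  u = 5 - z  =>  u = -7
  return z = 12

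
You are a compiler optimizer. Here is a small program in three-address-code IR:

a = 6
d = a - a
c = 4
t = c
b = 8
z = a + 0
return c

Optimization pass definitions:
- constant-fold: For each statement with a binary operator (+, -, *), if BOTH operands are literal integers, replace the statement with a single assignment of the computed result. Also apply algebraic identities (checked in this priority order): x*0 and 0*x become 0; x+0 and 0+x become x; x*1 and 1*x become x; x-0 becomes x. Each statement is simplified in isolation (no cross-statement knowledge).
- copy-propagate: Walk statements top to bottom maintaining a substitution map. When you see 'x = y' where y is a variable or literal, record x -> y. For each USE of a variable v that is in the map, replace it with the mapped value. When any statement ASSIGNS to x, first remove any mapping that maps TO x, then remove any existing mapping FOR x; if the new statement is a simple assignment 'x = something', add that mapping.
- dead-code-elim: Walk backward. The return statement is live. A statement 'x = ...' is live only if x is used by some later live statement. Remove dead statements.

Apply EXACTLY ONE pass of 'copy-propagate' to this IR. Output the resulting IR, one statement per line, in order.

Answer: a = 6
d = 6 - 6
c = 4
t = 4
b = 8
z = 6 + 0
return 4

Derivation:
Applying copy-propagate statement-by-statement:
  [1] a = 6  (unchanged)
  [2] d = a - a  -> d = 6 - 6
  [3] c = 4  (unchanged)
  [4] t = c  -> t = 4
  [5] b = 8  (unchanged)
  [6] z = a + 0  -> z = 6 + 0
  [7] return c  -> return 4
Result (7 stmts):
  a = 6
  d = 6 - 6
  c = 4
  t = 4
  b = 8
  z = 6 + 0
  return 4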